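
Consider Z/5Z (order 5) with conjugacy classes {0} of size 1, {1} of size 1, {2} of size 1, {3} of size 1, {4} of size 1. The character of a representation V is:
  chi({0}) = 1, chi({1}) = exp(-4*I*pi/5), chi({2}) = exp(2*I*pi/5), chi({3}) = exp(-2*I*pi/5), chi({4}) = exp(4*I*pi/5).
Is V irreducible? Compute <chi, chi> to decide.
Irreducible: <chi, chi> = 1.

Details: <chi, chi> = (1/|G|) sum_C |C| * |chi(C)|^2 = (1/5)[1*|1|^2 + 1*|exp(-4*I*pi/5)|^2 + 1*|exp(2*I*pi/5)|^2 + 1*|exp(-2*I*pi/5)|^2 + 1*|exp(4*I*pi/5)|^2]
  = (1/5)[(1) + (1) + (1) + (1) + (1)] = 5/5 = 1.
(Exp terms are combined using exp(i*s)*conj(exp(i*t)) = exp(i*(s-t)), and sums of them are collapsed using the identity that for every m > 1 the m distinct m-th roots of unity sum to 0, e.g. 1 + exp(2*I*pi/3) + exp(-2*I*pi/3) = 0.)
A character is irreducible iff <chi, chi> = 1, so this representation is irreducible.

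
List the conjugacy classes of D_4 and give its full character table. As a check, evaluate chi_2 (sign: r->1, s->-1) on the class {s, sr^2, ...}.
Conjugacy classes: {e} of size 1, {r^2} of size 1, {r^1, r^3} of size 2, {s, sr^2, ...} of size 2, {sr, sr^3, ...} of size 2.
Character table:
  irrep \ class              {e} (size 1)  {r^2} (size 1)  {r^1, r^3} (size 2)  {s, sr^2, ...} (size 2)  {sr, sr^3, ...} (size 2)
  chi_1 (triv)               1             1               1                    1                        1                       
  chi_2 (sign: r->1, s->-1)  1             1               1                    -1                       -1                      
  chi_3 (r->-1, s->1)        1             1               -1                   1                        -1                      
  chi_4 (r->-1, s->-1)       1             1               -1                   -1                       1                       
  chi_5 (2d, j=1)            2             -2              0                    0                        0                       

Spot check: chi_2 (sign: r->1, s->-1) on {s, sr^2, ...} = -1.

Explanation: D_4 has order 2*4 = 8 with 5 conjugacy classes, hence 5 irreducibles. Sum of squared dims 1 + 1 + 1 + 1 + 4 = 8 = |G|. Linear characters come from the abelianisation; the 2-dimensional irreps have character r^k -> 2*cos(2*pi*j*k/4), reflections -> 0.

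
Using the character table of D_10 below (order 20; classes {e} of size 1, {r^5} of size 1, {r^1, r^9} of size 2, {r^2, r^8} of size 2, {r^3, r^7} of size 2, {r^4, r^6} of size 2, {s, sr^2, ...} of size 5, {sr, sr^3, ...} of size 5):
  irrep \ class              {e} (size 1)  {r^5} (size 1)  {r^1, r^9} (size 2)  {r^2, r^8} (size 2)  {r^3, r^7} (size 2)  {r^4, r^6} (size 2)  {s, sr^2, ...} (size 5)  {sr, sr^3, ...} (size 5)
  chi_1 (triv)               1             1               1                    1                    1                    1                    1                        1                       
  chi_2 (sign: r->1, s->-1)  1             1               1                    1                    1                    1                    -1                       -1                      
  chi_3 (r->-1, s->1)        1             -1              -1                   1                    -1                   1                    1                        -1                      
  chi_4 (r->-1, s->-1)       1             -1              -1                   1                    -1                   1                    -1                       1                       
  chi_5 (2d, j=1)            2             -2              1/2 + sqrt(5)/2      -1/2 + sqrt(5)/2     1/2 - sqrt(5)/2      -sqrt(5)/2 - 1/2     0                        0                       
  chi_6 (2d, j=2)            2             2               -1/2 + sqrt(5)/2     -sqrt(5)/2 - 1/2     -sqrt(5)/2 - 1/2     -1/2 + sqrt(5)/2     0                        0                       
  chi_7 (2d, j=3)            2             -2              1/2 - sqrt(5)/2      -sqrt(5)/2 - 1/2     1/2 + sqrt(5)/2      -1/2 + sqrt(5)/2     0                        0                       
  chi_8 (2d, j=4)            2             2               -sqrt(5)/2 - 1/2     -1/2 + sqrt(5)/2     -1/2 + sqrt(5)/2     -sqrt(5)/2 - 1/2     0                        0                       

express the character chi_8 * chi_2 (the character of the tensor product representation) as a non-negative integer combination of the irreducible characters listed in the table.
chi_8 tensor chi_2 = chi_8 (all other irreducibles have multiplicity 0).

The character of a tensor product is the pointwise product (chi_8 * chi_2)(C) = chi_8(C) * chi_2(C):
  {e}: (2)*(1), {r^5}: (2)*(1), {r^1, r^9}: (-sqrt(5)/2 - 1/2)*(1), {r^2, r^8}: (-1/2 + sqrt(5)/2)*(1), {r^3, r^7}: (-1/2 + sqrt(5)/2)*(1), {r^4, r^6}: (-sqrt(5)/2 - 1/2)*(1), {s, sr^2, ...}: (0)*(-1), {sr, sr^3, ...}: (0)*(-1)
so (chi_8 * chi_2) takes values
  {e} -> 2, {r^5} -> 2, {r^1, r^9} -> -sqrt(5)/2 - 1/2, {r^2, r^8} -> -1/2 + sqrt(5)/2, {r^3, r^7} -> -1/2 + sqrt(5)/2, {r^4, r^6} -> -sqrt(5)/2 - 1/2, {s, sr^2, ...} -> 0, {sr, sr^3, ...} -> 0.
Now take the inner product of this character with each irreducible chi from the table, <chi_8*chi_2, chi> = (1/20) sum_C |C| (chi_8*chi_2)(C) conj(chi(C)):
  <chi_8*chi_2, chi_1> = (1/20)[1*(2)*conj(1) + 1*(2)*conj(1) + 2*(-sqrt(5)/2 - 1/2)*conj(1) + 2*(-1/2 + sqrt(5)/2)*conj(1) + 2*(-1/2 + sqrt(5)/2)*conj(1) + 2*(-sqrt(5)/2 - 1/2)*conj(1) + 5*(0)*conj(1) + 5*(0)*conj(1)]
      = (1/20)[(2) + (2) + (-sqrt(5) - 1) + (-1 + sqrt(5)) + (-1 + sqrt(5)) + (-sqrt(5) - 1) + (0) + (0)] = 0/20 = 0
  <chi_8*chi_2, chi_2> = (1/20)[1*(2)*conj(1) + 1*(2)*conj(1) + 2*(-sqrt(5)/2 - 1/2)*conj(1) + 2*(-1/2 + sqrt(5)/2)*conj(1) + 2*(-1/2 + sqrt(5)/2)*conj(1) + 2*(-sqrt(5)/2 - 1/2)*conj(1) + 5*(0)*conj(-1) + 5*(0)*conj(-1)]
      = (1/20)[(2) + (2) + (-sqrt(5) - 1) + (-1 + sqrt(5)) + (-1 + sqrt(5)) + (-sqrt(5) - 1) + (0) + (0)] = 0/20 = 0
  <chi_8*chi_2, chi_3> = (1/20)[1*(2)*conj(1) + 1*(2)*conj(-1) + 2*(-sqrt(5)/2 - 1/2)*conj(-1) + 2*(-1/2 + sqrt(5)/2)*conj(1) + 2*(-1/2 + sqrt(5)/2)*conj(-1) + 2*(-sqrt(5)/2 - 1/2)*conj(1) + 5*(0)*conj(1) + 5*(0)*conj(-1)]
      = (1/20)[(2) + (-2) + (1 + sqrt(5)) + (-1 + sqrt(5)) + (1 - sqrt(5)) + (-sqrt(5) - 1) + (0) + (0)] = 0/20 = 0
  <chi_8*chi_2, chi_4> = (1/20)[1*(2)*conj(1) + 1*(2)*conj(-1) + 2*(-sqrt(5)/2 - 1/2)*conj(-1) + 2*(-1/2 + sqrt(5)/2)*conj(1) + 2*(-1/2 + sqrt(5)/2)*conj(-1) + 2*(-sqrt(5)/2 - 1/2)*conj(1) + 5*(0)*conj(-1) + 5*(0)*conj(1)]
      = (1/20)[(2) + (-2) + (1 + sqrt(5)) + (-1 + sqrt(5)) + (1 - sqrt(5)) + (-sqrt(5) - 1) + (0) + (0)] = 0/20 = 0
  <chi_8*chi_2, chi_5> = (1/20)[1*(2)*conj(2) + 1*(2)*conj(-2) + 2*(-sqrt(5)/2 - 1/2)*conj(1/2 + sqrt(5)/2) + 2*(-1/2 + sqrt(5)/2)*conj(-1/2 + sqrt(5)/2) + 2*(-1/2 + sqrt(5)/2)*conj(1/2 - sqrt(5)/2) + 2*(-sqrt(5)/2 - 1/2)*conj(-sqrt(5)/2 - 1/2) + 5*(0)*conj(0) + 5*(0)*conj(0)]
      = (1/20)[(4) + (-4) + (-3 - sqrt(5)) + (3 - sqrt(5)) + (-3 + sqrt(5)) + (sqrt(5) + 3) + (0) + (0)] = 0/20 = 0
  <chi_8*chi_2, chi_6> = (1/20)[1*(2)*conj(2) + 1*(2)*conj(2) + 2*(-sqrt(5)/2 - 1/2)*conj(-1/2 + sqrt(5)/2) + 2*(-1/2 + sqrt(5)/2)*conj(-sqrt(5)/2 - 1/2) + 2*(-1/2 + sqrt(5)/2)*conj(-sqrt(5)/2 - 1/2) + 2*(-sqrt(5)/2 - 1/2)*conj(-1/2 + sqrt(5)/2) + 5*(0)*conj(0) + 5*(0)*conj(0)]
      = (1/20)[(4) + (4) + (-2) + (-2) + (-2) + (-2) + (0) + (0)] = 0/20 = 0
  <chi_8*chi_2, chi_7> = (1/20)[1*(2)*conj(2) + 1*(2)*conj(-2) + 2*(-sqrt(5)/2 - 1/2)*conj(1/2 - sqrt(5)/2) + 2*(-1/2 + sqrt(5)/2)*conj(-sqrt(5)/2 - 1/2) + 2*(-1/2 + sqrt(5)/2)*conj(1/2 + sqrt(5)/2) + 2*(-sqrt(5)/2 - 1/2)*conj(-1/2 + sqrt(5)/2) + 5*(0)*conj(0) + 5*(0)*conj(0)]
      = (1/20)[(4) + (-4) + (2) + (-2) + (2) + (-2) + (0) + (0)] = 0/20 = 0
  <chi_8*chi_2, chi_8> = (1/20)[1*(2)*conj(2) + 1*(2)*conj(2) + 2*(-sqrt(5)/2 - 1/2)*conj(-sqrt(5)/2 - 1/2) + 2*(-1/2 + sqrt(5)/2)*conj(-1/2 + sqrt(5)/2) + 2*(-1/2 + sqrt(5)/2)*conj(-1/2 + sqrt(5)/2) + 2*(-sqrt(5)/2 - 1/2)*conj(-sqrt(5)/2 - 1/2) + 5*(0)*conj(0) + 5*(0)*conj(0)]
      = (1/20)[(4) + (4) + (sqrt(5) + 3) + (3 - sqrt(5)) + (3 - sqrt(5)) + (sqrt(5) + 3) + (0) + (0)] = 20/20 = 1
Hence the multiplicities are chi_8: 1. Dimension check: dim(chi_8)*dim(chi_2) = 2*1 = 2 and sum (mult * dim) = 1*2 = 2.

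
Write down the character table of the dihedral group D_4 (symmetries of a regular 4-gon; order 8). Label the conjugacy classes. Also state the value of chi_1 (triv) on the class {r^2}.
Conjugacy classes: {e} of size 1, {r^2} of size 1, {r^1, r^3} of size 2, {s, sr^2, ...} of size 2, {sr, sr^3, ...} of size 2.
Character table:
  irrep \ class              {e} (size 1)  {r^2} (size 1)  {r^1, r^3} (size 2)  {s, sr^2, ...} (size 2)  {sr, sr^3, ...} (size 2)
  chi_1 (triv)               1             1               1                    1                        1                       
  chi_2 (sign: r->1, s->-1)  1             1               1                    -1                       -1                      
  chi_3 (r->-1, s->1)        1             1               -1                   1                        -1                      
  chi_4 (r->-1, s->-1)       1             1               -1                   -1                       1                       
  chi_5 (2d, j=1)            2             -2              0                    0                        0                       

Spot check: chi_1 (triv) on {r^2} = 1.

Why: D_4 has order 2*4 = 8 with 5 conjugacy classes, hence 5 irreducibles. Sum of squared dims 1 + 1 + 1 + 1 + 4 = 8 = |G|. Linear characters come from the abelianisation; the 2-dimensional irreps have character r^k -> 2*cos(2*pi*j*k/4), reflections -> 0.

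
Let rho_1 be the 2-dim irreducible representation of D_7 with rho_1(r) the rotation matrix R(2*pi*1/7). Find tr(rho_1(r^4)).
chi_{rho_1}(r^4) = 2*cos(2*pi*1*4/7) = -2*cos(pi/7)

Details: rho_1(r^4) is rotation by angle 2*pi*1*4/7, whose trace is 2*cos(2*pi*1*4/7) = -2*cos(pi/7).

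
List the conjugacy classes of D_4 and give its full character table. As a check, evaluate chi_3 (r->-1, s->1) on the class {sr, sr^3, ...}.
Conjugacy classes: {e} of size 1, {r^2} of size 1, {r^1, r^3} of size 2, {s, sr^2, ...} of size 2, {sr, sr^3, ...} of size 2.
Character table:
  irrep \ class              {e} (size 1)  {r^2} (size 1)  {r^1, r^3} (size 2)  {s, sr^2, ...} (size 2)  {sr, sr^3, ...} (size 2)
  chi_1 (triv)               1             1               1                    1                        1                       
  chi_2 (sign: r->1, s->-1)  1             1               1                    -1                       -1                      
  chi_3 (r->-1, s->1)        1             1               -1                   1                        -1                      
  chi_4 (r->-1, s->-1)       1             1               -1                   -1                       1                       
  chi_5 (2d, j=1)            2             -2              0                    0                        0                       

Spot check: chi_3 (r->-1, s->1) on {sr, sr^3, ...} = -1.

Details: D_4 has order 2*4 = 8 with 5 conjugacy classes, hence 5 irreducibles. Sum of squared dims 1 + 1 + 1 + 1 + 4 = 8 = |G|. Linear characters come from the abelianisation; the 2-dimensional irreps have character r^k -> 2*cos(2*pi*j*k/4), reflections -> 0.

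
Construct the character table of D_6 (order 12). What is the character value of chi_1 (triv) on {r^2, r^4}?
Conjugacy classes: {e} of size 1, {r^3} of size 1, {r^1, r^5} of size 2, {r^2, r^4} of size 2, {s, sr^2, ...} of size 3, {sr, sr^3, ...} of size 3.
Character table:
  irrep \ class              {e} (size 1)  {r^3} (size 1)  {r^1, r^5} (size 2)  {r^2, r^4} (size 2)  {s, sr^2, ...} (size 3)  {sr, sr^3, ...} (size 3)
  chi_1 (triv)               1             1               1                    1                    1                        1                       
  chi_2 (sign: r->1, s->-1)  1             1               1                    1                    -1                       -1                      
  chi_3 (r->-1, s->1)        1             -1              -1                   1                    1                        -1                      
  chi_4 (r->-1, s->-1)       1             -1              -1                   1                    -1                       1                       
  chi_5 (2d, j=1)            2             -2              1                    -1                   0                        0                       
  chi_6 (2d, j=2)            2             2               -1                   -1                   0                        0                       

Spot check: chi_1 (triv) on {r^2, r^4} = 1.

Working: D_6 has order 2*6 = 12 with 6 conjugacy classes, hence 6 irreducibles. Sum of squared dims 1 + 1 + 1 + 1 + 4 + 4 = 12 = |G|. Linear characters come from the abelianisation; the 2-dimensional irreps have character r^k -> 2*cos(2*pi*j*k/6), reflections -> 0.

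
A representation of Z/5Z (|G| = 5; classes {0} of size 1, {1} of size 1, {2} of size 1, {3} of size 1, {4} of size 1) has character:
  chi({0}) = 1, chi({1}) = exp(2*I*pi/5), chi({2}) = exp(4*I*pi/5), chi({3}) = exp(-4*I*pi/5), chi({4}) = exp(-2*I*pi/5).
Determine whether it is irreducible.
Irreducible: <chi, chi> = 1.

Reasoning: <chi, chi> = (1/|G|) sum_C |C| * |chi(C)|^2 = (1/5)[1*|1|^2 + 1*|exp(2*I*pi/5)|^2 + 1*|exp(4*I*pi/5)|^2 + 1*|exp(-4*I*pi/5)|^2 + 1*|exp(-2*I*pi/5)|^2]
  = (1/5)[(1) + (1) + (1) + (1) + (1)] = 5/5 = 1.
(Exp terms are combined using exp(i*s)*conj(exp(i*t)) = exp(i*(s-t)), and sums of them are collapsed using the identity that for every m > 1 the m distinct m-th roots of unity sum to 0, e.g. 1 + exp(2*I*pi/3) + exp(-2*I*pi/3) = 0.)
A character is irreducible iff <chi, chi> = 1, so this representation is irreducible.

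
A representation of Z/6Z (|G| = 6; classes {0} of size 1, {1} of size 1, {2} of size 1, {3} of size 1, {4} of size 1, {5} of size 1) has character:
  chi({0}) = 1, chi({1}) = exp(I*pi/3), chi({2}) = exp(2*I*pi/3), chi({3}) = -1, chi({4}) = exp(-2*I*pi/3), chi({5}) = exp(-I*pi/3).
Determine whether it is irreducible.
Irreducible: <chi, chi> = 1.

<chi, chi> = (1/|G|) sum_C |C| * |chi(C)|^2 = (1/6)[1*|1|^2 + 1*|exp(I*pi/3)|^2 + 1*|exp(2*I*pi/3)|^2 + 1*|-1|^2 + 1*|exp(-2*I*pi/3)|^2 + 1*|exp(-I*pi/3)|^2]
  = (1/6)[(1) + (1) + (1) + (1) + (1) + (1)] = 6/6 = 1.
(Exp terms are combined using exp(i*s)*conj(exp(i*t)) = exp(i*(s-t)), and sums of them are collapsed using the identity that for every m > 1 the m distinct m-th roots of unity sum to 0, e.g. 1 + exp(2*I*pi/3) + exp(-2*I*pi/3) = 0.)
A character is irreducible iff <chi, chi> = 1, so this representation is irreducible.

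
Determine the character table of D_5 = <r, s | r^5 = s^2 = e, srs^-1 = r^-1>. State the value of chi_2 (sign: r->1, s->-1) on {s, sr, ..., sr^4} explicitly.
Conjugacy classes: {e} of size 1, {r^1, r^4} of size 2, {r^2, r^3} of size 2, {s, sr, ..., sr^4} of size 5.
Character table:
  irrep \ class              {e} (size 1)  {r^1, r^4} (size 2)  {r^2, r^3} (size 2)  {s, sr, ..., sr^4} (size 5)
  chi_1 (triv)               1             1                    1                    1                          
  chi_2 (sign: r->1, s->-1)  1             1                    1                    -1                         
  chi_3 (2d, j=1)            2             -1/2 + sqrt(5)/2     -sqrt(5)/2 - 1/2     0                          
  chi_4 (2d, j=2)            2             -sqrt(5)/2 - 1/2     -1/2 + sqrt(5)/2     0                          

Spot check: chi_2 (sign: r->1, s->-1) on {s, sr, ..., sr^4} = -1.

Proof sketch: D_5 has order 2*5 = 10 with 4 conjugacy classes, hence 4 irreducibles. Sum of squared dims 1 + 1 + 4 + 4 = 10 = |G|. Linear characters come from the abelianisation; the 2-dimensional irreps have character r^k -> 2*cos(2*pi*j*k/5), reflections -> 0.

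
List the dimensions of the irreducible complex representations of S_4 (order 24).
Dimensions: 1, 1, 2, 3, 3

Details: There are 5 irreducibles (= number of conjugacy classes). Their dimensions d_i satisfy sum d_i^2 = |G| = 24: 1 + 1 + 4 + 9 + 9 = 24.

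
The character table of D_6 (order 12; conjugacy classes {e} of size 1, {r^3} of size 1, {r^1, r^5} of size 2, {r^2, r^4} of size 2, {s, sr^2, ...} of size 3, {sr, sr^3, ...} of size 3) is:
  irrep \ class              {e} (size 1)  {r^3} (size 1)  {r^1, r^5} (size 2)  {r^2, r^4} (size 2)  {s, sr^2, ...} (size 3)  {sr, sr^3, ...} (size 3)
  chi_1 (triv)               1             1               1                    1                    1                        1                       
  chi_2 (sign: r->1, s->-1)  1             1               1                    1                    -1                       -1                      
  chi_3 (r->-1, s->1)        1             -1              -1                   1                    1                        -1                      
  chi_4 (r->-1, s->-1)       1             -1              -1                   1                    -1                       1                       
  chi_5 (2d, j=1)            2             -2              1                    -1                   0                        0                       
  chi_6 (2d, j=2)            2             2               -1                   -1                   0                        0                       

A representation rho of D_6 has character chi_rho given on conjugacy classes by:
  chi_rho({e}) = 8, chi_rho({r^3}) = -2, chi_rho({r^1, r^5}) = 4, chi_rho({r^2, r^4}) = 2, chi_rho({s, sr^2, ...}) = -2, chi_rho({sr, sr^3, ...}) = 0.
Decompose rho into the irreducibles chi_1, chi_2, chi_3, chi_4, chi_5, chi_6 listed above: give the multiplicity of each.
Multiplicities: chi_1: 1, chi_2: 2, chi_3: 0, chi_4: 1, chi_5: 2, chi_6: 0.

Why: Use <chi_rho, chi> = (1/|G|) sum_C |C| * chi_rho(C) * conj(chi(C)) with |G| = 12 for each irreducible chi in the table:
  <chi_rho, chi_1> = (1/12)[1*(8)*conj(1) + 1*(-2)*conj(1) + 2*(4)*conj(1) + 2*(2)*conj(1) + 3*(-2)*conj(1) + 3*(0)*conj(1)]
      = (1/12)[(8) + (-2) + (8) + (4) + (-6) + (0)] = 12/12 = 1
  <chi_rho, chi_2> = (1/12)[1*(8)*conj(1) + 1*(-2)*conj(1) + 2*(4)*conj(1) + 2*(2)*conj(1) + 3*(-2)*conj(-1) + 3*(0)*conj(-1)]
      = (1/12)[(8) + (-2) + (8) + (4) + (6) + (0)] = 24/12 = 2
  <chi_rho, chi_3> = (1/12)[1*(8)*conj(1) + 1*(-2)*conj(-1) + 2*(4)*conj(-1) + 2*(2)*conj(1) + 3*(-2)*conj(1) + 3*(0)*conj(-1)]
      = (1/12)[(8) + (2) + (-8) + (4) + (-6) + (0)] = 0/12 = 0
  <chi_rho, chi_4> = (1/12)[1*(8)*conj(1) + 1*(-2)*conj(-1) + 2*(4)*conj(-1) + 2*(2)*conj(1) + 3*(-2)*conj(-1) + 3*(0)*conj(1)]
      = (1/12)[(8) + (2) + (-8) + (4) + (6) + (0)] = 12/12 = 1
  <chi_rho, chi_5> = (1/12)[1*(8)*conj(2) + 1*(-2)*conj(-2) + 2*(4)*conj(1) + 2*(2)*conj(-1) + 3*(-2)*conj(0) + 3*(0)*conj(0)]
      = (1/12)[(16) + (4) + (8) + (-4) + (0) + (0)] = 24/12 = 2
  <chi_rho, chi_6> = (1/12)[1*(8)*conj(2) + 1*(-2)*conj(2) + 2*(4)*conj(-1) + 2*(2)*conj(-1) + 3*(-2)*conj(0) + 3*(0)*conj(0)]
      = (1/12)[(16) + (-4) + (-8) + (-4) + (0) + (0)] = 0/12 = 0
Dimension check: dim(rho) = sum (mult * dim) = 1*1 + 2*1 + 0*1 + 1*1 + 2*2 + 0*2 = 8 = chi_rho(e) = 8.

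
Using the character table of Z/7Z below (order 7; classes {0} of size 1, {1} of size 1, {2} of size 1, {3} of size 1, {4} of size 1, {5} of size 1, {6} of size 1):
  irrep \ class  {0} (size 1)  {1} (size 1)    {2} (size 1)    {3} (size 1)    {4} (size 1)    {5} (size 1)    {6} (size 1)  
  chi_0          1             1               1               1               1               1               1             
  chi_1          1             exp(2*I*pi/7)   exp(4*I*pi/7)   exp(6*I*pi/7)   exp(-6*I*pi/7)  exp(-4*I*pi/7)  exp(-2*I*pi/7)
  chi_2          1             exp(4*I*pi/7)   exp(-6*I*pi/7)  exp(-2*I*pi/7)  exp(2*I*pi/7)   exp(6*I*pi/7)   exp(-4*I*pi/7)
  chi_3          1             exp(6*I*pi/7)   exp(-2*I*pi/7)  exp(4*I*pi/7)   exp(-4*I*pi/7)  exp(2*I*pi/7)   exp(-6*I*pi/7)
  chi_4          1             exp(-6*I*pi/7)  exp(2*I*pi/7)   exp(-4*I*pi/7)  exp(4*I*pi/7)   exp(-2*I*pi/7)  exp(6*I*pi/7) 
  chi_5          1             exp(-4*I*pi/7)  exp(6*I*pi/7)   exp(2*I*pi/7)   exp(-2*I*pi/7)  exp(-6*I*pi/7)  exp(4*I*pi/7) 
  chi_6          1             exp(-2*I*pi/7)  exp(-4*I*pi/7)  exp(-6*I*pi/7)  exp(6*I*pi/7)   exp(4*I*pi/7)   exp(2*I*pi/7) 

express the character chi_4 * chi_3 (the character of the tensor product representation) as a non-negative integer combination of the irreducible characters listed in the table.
chi_4 tensor chi_3 = chi_0 (all other irreducibles have multiplicity 0).

Solution. The character of a tensor product is the pointwise product (chi_4 * chi_3)(C) = chi_4(C) * chi_3(C):
  {0}: (1)*(1), {1}: (exp(-6*I*pi/7))*(exp(6*I*pi/7)), {2}: (exp(2*I*pi/7))*(exp(-2*I*pi/7)), {3}: (exp(-4*I*pi/7))*(exp(4*I*pi/7)), {4}: (exp(4*I*pi/7))*(exp(-4*I*pi/7)), {5}: (exp(-2*I*pi/7))*(exp(2*I*pi/7)), {6}: (exp(6*I*pi/7))*(exp(-6*I*pi/7))
so (chi_4 * chi_3) takes values
  {0} -> 1, {1} -> 1, {2} -> 1, {3} -> 1, {4} -> 1, {5} -> 1, {6} -> 1.
Now take the inner product of this character with each irreducible chi from the table, <chi_4*chi_3, chi> = (1/7) sum_C |C| (chi_4*chi_3)(C) conj(chi(C)):
  <chi_4*chi_3, chi_0> = (1/7)[1*(1)*conj(1) + 1*(1)*conj(1) + 1*(1)*conj(1) + 1*(1)*conj(1) + 1*(1)*conj(1) + 1*(1)*conj(1) + 1*(1)*conj(1)]
      = (1/7)[(1) + (1) + (1) + (1) + (1) + (1) + (1)] = 7/7 = 1
  <chi_4*chi_3, chi_1> = (1/7)[1*(1)*conj(1) + 1*(1)*conj(exp(2*I*pi/7)) + 1*(1)*conj(exp(4*I*pi/7)) + 1*(1)*conj(exp(6*I*pi/7)) + 1*(1)*conj(exp(-6*I*pi/7)) + 1*(1)*conj(exp(-4*I*pi/7)) + 1*(1)*conj(exp(-2*I*pi/7))]
      = (1/7)[(1) + (exp(-2*I*pi/7)) + (exp(-4*I*pi/7)) + (exp(-6*I*pi/7)) + (exp(6*I*pi/7)) + (exp(4*I*pi/7)) + (exp(2*I*pi/7))] = 0/7 = 0
  <chi_4*chi_3, chi_2> = (1/7)[1*(1)*conj(1) + 1*(1)*conj(exp(4*I*pi/7)) + 1*(1)*conj(exp(-6*I*pi/7)) + 1*(1)*conj(exp(-2*I*pi/7)) + 1*(1)*conj(exp(2*I*pi/7)) + 1*(1)*conj(exp(6*I*pi/7)) + 1*(1)*conj(exp(-4*I*pi/7))]
      = (1/7)[(1) + (exp(-4*I*pi/7)) + (exp(6*I*pi/7)) + (exp(2*I*pi/7)) + (exp(-2*I*pi/7)) + (exp(-6*I*pi/7)) + (exp(4*I*pi/7))] = 0/7 = 0
  <chi_4*chi_3, chi_3> = (1/7)[1*(1)*conj(1) + 1*(1)*conj(exp(6*I*pi/7)) + 1*(1)*conj(exp(-2*I*pi/7)) + 1*(1)*conj(exp(4*I*pi/7)) + 1*(1)*conj(exp(-4*I*pi/7)) + 1*(1)*conj(exp(2*I*pi/7)) + 1*(1)*conj(exp(-6*I*pi/7))]
      = (1/7)[(1) + (exp(-6*I*pi/7)) + (exp(2*I*pi/7)) + (exp(-4*I*pi/7)) + (exp(4*I*pi/7)) + (exp(-2*I*pi/7)) + (exp(6*I*pi/7))] = 0/7 = 0
  <chi_4*chi_3, chi_4> = (1/7)[1*(1)*conj(1) + 1*(1)*conj(exp(-6*I*pi/7)) + 1*(1)*conj(exp(2*I*pi/7)) + 1*(1)*conj(exp(-4*I*pi/7)) + 1*(1)*conj(exp(4*I*pi/7)) + 1*(1)*conj(exp(-2*I*pi/7)) + 1*(1)*conj(exp(6*I*pi/7))]
      = (1/7)[(1) + (exp(6*I*pi/7)) + (exp(-2*I*pi/7)) + (exp(4*I*pi/7)) + (exp(-4*I*pi/7)) + (exp(2*I*pi/7)) + (exp(-6*I*pi/7))] = 0/7 = 0
  <chi_4*chi_3, chi_5> = (1/7)[1*(1)*conj(1) + 1*(1)*conj(exp(-4*I*pi/7)) + 1*(1)*conj(exp(6*I*pi/7)) + 1*(1)*conj(exp(2*I*pi/7)) + 1*(1)*conj(exp(-2*I*pi/7)) + 1*(1)*conj(exp(-6*I*pi/7)) + 1*(1)*conj(exp(4*I*pi/7))]
      = (1/7)[(1) + (exp(4*I*pi/7)) + (exp(-6*I*pi/7)) + (exp(-2*I*pi/7)) + (exp(2*I*pi/7)) + (exp(6*I*pi/7)) + (exp(-4*I*pi/7))] = 0/7 = 0
  <chi_4*chi_3, chi_6> = (1/7)[1*(1)*conj(1) + 1*(1)*conj(exp(-2*I*pi/7)) + 1*(1)*conj(exp(-4*I*pi/7)) + 1*(1)*conj(exp(-6*I*pi/7)) + 1*(1)*conj(exp(6*I*pi/7)) + 1*(1)*conj(exp(4*I*pi/7)) + 1*(1)*conj(exp(2*I*pi/7))]
      = (1/7)[(1) + (exp(2*I*pi/7)) + (exp(4*I*pi/7)) + (exp(6*I*pi/7)) + (exp(-6*I*pi/7)) + (exp(-4*I*pi/7)) + (exp(-2*I*pi/7))] = 0/7 = 0
(Exp terms are combined using exp(i*s)*conj(exp(i*t)) = exp(i*(s-t)), and sums of them are collapsed using the identity that for every m > 1 the m distinct m-th roots of unity sum to 0, e.g. 1 + exp(2*I*pi/3) + exp(-2*I*pi/3) = 0.)
Hence the multiplicities are chi_0: 1. Dimension check: dim(chi_4)*dim(chi_3) = 1*1 = 1 and sum (mult * dim) = 1*1 = 1.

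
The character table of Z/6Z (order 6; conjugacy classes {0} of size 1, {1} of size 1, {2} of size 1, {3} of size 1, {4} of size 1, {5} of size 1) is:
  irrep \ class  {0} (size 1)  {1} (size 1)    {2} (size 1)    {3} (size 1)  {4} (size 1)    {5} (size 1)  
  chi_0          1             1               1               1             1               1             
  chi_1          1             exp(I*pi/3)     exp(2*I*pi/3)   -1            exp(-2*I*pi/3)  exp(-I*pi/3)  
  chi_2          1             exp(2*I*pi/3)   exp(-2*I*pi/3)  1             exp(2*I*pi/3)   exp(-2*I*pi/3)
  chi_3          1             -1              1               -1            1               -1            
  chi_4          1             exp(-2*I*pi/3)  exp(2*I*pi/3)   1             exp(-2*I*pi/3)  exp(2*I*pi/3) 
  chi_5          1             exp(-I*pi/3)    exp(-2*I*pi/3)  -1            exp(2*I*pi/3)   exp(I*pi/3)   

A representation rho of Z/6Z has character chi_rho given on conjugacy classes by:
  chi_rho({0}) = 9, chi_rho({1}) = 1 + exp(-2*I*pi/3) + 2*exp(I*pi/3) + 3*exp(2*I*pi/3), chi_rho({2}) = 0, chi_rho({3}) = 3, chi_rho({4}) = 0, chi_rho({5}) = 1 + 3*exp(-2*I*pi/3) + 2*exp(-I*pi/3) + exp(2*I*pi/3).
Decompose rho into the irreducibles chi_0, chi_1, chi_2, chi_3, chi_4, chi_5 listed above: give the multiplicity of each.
Multiplicities: chi_0: 2, chi_1: 2, chi_2: 3, chi_3: 1, chi_4: 1, chi_5: 0.

Derivation: Use <chi_rho, chi> = (1/|G|) sum_C |C| * chi_rho(C) * conj(chi(C)) with |G| = 6 for each irreducible chi in the table:
  <chi_rho, chi_0> = (1/6)[1*(9)*conj(1) + 1*(1 + exp(-2*I*pi/3) + 2*exp(I*pi/3) + 3*exp(2*I*pi/3))*conj(1) + 1*(0)*conj(1) + 1*(3)*conj(1) + 1*(0)*conj(1) + 1*(1 + 3*exp(-2*I*pi/3) + 2*exp(-I*pi/3) + exp(2*I*pi/3))*conj(1)]
      = (1/6)[(9) + (1 + exp(-2*I*pi/3) + 2*exp(I*pi/3) + 3*exp(2*I*pi/3)) + (0) + (3) + (0) + (1 + 3*exp(-2*I*pi/3) + 2*exp(-I*pi/3) + exp(2*I*pi/3))] = 12/6 = 2
  <chi_rho, chi_1> = (1/6)[1*(9)*conj(1) + 1*(1 + exp(-2*I*pi/3) + 2*exp(I*pi/3) + 3*exp(2*I*pi/3))*conj(exp(I*pi/3)) + 1*(0)*conj(exp(2*I*pi/3)) + 1*(3)*conj(-1) + 1*(0)*conj(exp(-2*I*pi/3)) + 1*(1 + 3*exp(-2*I*pi/3) + 2*exp(-I*pi/3) + exp(2*I*pi/3))*conj(exp(-I*pi/3))]
      = (1/6)[(9) + (1 + exp(-I*pi/3) + 3*exp(I*pi/3)) + (0) + (-3) + (0) + (1 + 3*exp(-I*pi/3) + exp(I*pi/3))] = 12/6 = 2
  <chi_rho, chi_2> = (1/6)[1*(9)*conj(1) + 1*(1 + exp(-2*I*pi/3) + 2*exp(I*pi/3) + 3*exp(2*I*pi/3))*conj(exp(2*I*pi/3)) + 1*(0)*conj(exp(-2*I*pi/3)) + 1*(3)*conj(1) + 1*(0)*conj(exp(2*I*pi/3)) + 1*(1 + 3*exp(-2*I*pi/3) + 2*exp(-I*pi/3) + exp(2*I*pi/3))*conj(exp(-2*I*pi/3))]
      = (1/6)[(9) + (3 + 2*exp(-I*pi/3) + exp(-2*I*pi/3) + exp(2*I*pi/3)) + (0) + (3) + (0) + (3 + exp(-2*I*pi/3) + exp(2*I*pi/3) + 2*exp(I*pi/3))] = 18/6 = 3
  <chi_rho, chi_3> = (1/6)[1*(9)*conj(1) + 1*(1 + exp(-2*I*pi/3) + 2*exp(I*pi/3) + 3*exp(2*I*pi/3))*conj(-1) + 1*(0)*conj(1) + 1*(3)*conj(-1) + 1*(0)*conj(1) + 1*(1 + 3*exp(-2*I*pi/3) + 2*exp(-I*pi/3) + exp(2*I*pi/3))*conj(-1)]
      = (1/6)[(9) + (-1 - 3*exp(2*I*pi/3) - 2*exp(I*pi/3) - exp(-2*I*pi/3)) + (0) + (-3) + (0) + (-1 - exp(2*I*pi/3) - 2*exp(-I*pi/3) - 3*exp(-2*I*pi/3))] = 6/6 = 1
  <chi_rho, chi_4> = (1/6)[1*(9)*conj(1) + 1*(1 + exp(-2*I*pi/3) + 2*exp(I*pi/3) + 3*exp(2*I*pi/3))*conj(exp(-2*I*pi/3)) + 1*(0)*conj(exp(2*I*pi/3)) + 1*(3)*conj(1) + 1*(0)*conj(exp(-2*I*pi/3)) + 1*(1 + 3*exp(-2*I*pi/3) + 2*exp(-I*pi/3) + exp(2*I*pi/3))*conj(exp(2*I*pi/3))]
      = (1/6)[(9) + (-1 + 3*exp(-2*I*pi/3) + exp(2*I*pi/3)) + (0) + (3) + (0) + (-1 + exp(-2*I*pi/3) + 3*exp(2*I*pi/3))] = 6/6 = 1
  <chi_rho, chi_5> = (1/6)[1*(9)*conj(1) + 1*(1 + exp(-2*I*pi/3) + 2*exp(I*pi/3) + 3*exp(2*I*pi/3))*conj(exp(-I*pi/3)) + 1*(0)*conj(exp(-2*I*pi/3)) + 1*(3)*conj(-1) + 1*(0)*conj(exp(2*I*pi/3)) + 1*(1 + 3*exp(-2*I*pi/3) + 2*exp(-I*pi/3) + exp(2*I*pi/3))*conj(exp(I*pi/3))]
      = (1/6)[(9) + (-3 + exp(-I*pi/3) + exp(I*pi/3) + 2*exp(2*I*pi/3)) + (0) + (-3) + (0) + (-3 + 2*exp(-2*I*pi/3) + exp(-I*pi/3) + exp(I*pi/3))] = 0/6 = 0
(Exp terms are combined using exp(i*s)*conj(exp(i*t)) = exp(i*(s-t)), and sums of them are collapsed using the identity that for every m > 1 the m distinct m-th roots of unity sum to 0, e.g. 1 + exp(2*I*pi/3) + exp(-2*I*pi/3) = 0.)
Dimension check: dim(rho) = sum (mult * dim) = 2*1 + 2*1 + 3*1 + 1*1 + 1*1 + 0*1 = 9 = chi_rho(e) = 9.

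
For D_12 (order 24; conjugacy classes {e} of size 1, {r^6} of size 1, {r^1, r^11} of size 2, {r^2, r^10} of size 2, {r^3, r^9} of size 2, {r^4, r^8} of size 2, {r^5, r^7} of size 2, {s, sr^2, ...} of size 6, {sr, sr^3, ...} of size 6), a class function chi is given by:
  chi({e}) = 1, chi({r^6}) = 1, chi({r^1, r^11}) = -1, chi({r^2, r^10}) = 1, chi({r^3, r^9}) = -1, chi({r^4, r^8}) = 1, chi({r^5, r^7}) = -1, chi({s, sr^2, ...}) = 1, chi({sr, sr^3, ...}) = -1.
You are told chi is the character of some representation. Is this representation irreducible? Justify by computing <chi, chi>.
Irreducible: <chi, chi> = 1.

Proof sketch: <chi, chi> = (1/|G|) sum_C |C| * |chi(C)|^2 = (1/24)[1*|1|^2 + 1*|1|^2 + 2*|-1|^2 + 2*|1|^2 + 2*|-1|^2 + 2*|1|^2 + 2*|-1|^2 + 6*|1|^2 + 6*|-1|^2]
  = (1/24)[(1) + (1) + (2) + (2) + (2) + (2) + (2) + (6) + (6)] = 24/24 = 1.
A character is irreducible iff <chi, chi> = 1, so this representation is irreducible.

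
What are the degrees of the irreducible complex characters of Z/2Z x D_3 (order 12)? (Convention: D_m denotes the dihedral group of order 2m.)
Dimensions: 1, 1, 1, 1, 2, 2

Working: There are 6 irreducibles (= number of conjugacy classes). Their dimensions d_i satisfy sum d_i^2 = |G| = 12: 1 + 1 + 1 + 1 + 4 + 4 = 12. (For the product with Z/2Z: each of the 2 1-dim characters of Z/2Z tensors with each irrep of D_3, giving 2 copies of each D_3-dimension.)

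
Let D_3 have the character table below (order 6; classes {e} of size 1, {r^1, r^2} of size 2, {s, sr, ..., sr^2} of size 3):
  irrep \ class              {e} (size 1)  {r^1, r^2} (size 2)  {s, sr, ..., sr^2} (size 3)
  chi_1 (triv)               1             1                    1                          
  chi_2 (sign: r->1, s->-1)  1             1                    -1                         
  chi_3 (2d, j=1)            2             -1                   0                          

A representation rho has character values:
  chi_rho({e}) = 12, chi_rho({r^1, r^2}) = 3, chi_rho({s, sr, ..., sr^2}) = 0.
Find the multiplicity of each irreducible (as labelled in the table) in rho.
Multiplicities: chi_1: 3, chi_2: 3, chi_3: 3.

Explanation: Use <chi_rho, chi> = (1/|G|) sum_C |C| * chi_rho(C) * conj(chi(C)) with |G| = 6 for each irreducible chi in the table:
  <chi_rho, chi_1> = (1/6)[1*(12)*conj(1) + 2*(3)*conj(1) + 3*(0)*conj(1)]
      = (1/6)[(12) + (6) + (0)] = 18/6 = 3
  <chi_rho, chi_2> = (1/6)[1*(12)*conj(1) + 2*(3)*conj(1) + 3*(0)*conj(-1)]
      = (1/6)[(12) + (6) + (0)] = 18/6 = 3
  <chi_rho, chi_3> = (1/6)[1*(12)*conj(2) + 2*(3)*conj(-1) + 3*(0)*conj(0)]
      = (1/6)[(24) + (-6) + (0)] = 18/6 = 3
Dimension check: dim(rho) = sum (mult * dim) = 3*1 + 3*1 + 3*2 = 12 = chi_rho(e) = 12.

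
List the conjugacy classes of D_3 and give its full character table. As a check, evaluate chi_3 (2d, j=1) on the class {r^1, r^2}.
Conjugacy classes: {e} of size 1, {r^1, r^2} of size 2, {s, sr, ..., sr^2} of size 3.
Character table:
  irrep \ class              {e} (size 1)  {r^1, r^2} (size 2)  {s, sr, ..., sr^2} (size 3)
  chi_1 (triv)               1             1                    1                          
  chi_2 (sign: r->1, s->-1)  1             1                    -1                         
  chi_3 (2d, j=1)            2             -1                   0                          

Spot check: chi_3 (2d, j=1) on {r^1, r^2} = -1.

Explanation: D_3 has order 2*3 = 6 with 3 conjugacy classes, hence 3 irreducibles. Sum of squared dims 1 + 1 + 4 = 6 = |G|. Linear characters come from the abelianisation; the 2-dimensional irreps have character r^k -> 2*cos(2*pi*j*k/3), reflections -> 0.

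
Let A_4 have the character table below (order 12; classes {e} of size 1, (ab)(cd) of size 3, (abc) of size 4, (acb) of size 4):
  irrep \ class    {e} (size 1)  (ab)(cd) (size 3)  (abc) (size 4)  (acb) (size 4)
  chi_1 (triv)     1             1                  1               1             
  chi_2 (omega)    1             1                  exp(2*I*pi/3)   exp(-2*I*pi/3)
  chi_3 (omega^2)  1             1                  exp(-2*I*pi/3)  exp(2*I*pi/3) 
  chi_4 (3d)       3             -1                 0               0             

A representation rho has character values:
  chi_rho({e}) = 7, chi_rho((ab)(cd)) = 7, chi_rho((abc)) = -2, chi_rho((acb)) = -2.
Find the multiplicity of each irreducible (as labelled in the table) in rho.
Multiplicities: chi_1: 1, chi_2: 3, chi_3: 3, chi_4: 0.

Working: Use <chi_rho, chi> = (1/|G|) sum_C |C| * chi_rho(C) * conj(chi(C)) with |G| = 12 for each irreducible chi in the table:
  <chi_rho, chi_1> = (1/12)[1*(7)*conj(1) + 3*(7)*conj(1) + 4*(-2)*conj(1) + 4*(-2)*conj(1)]
      = (1/12)[(7) + (21) + (-8) + (-8)] = 12/12 = 1
  <chi_rho, chi_2> = (1/12)[1*(7)*conj(1) + 3*(7)*conj(1) + 4*(-2)*conj(exp(2*I*pi/3)) + 4*(-2)*conj(exp(-2*I*pi/3))]
      = (1/12)[(7) + (21) + (12 + 4*exp(-2*I*pi/3) + 12*exp(2*I*pi/3)) + (12 + 12*exp(-2*I*pi/3) + 4*exp(2*I*pi/3))] = 36/12 = 3
  <chi_rho, chi_3> = (1/12)[1*(7)*conj(1) + 3*(7)*conj(1) + 4*(-2)*conj(exp(-2*I*pi/3)) + 4*(-2)*conj(exp(2*I*pi/3))]
      = (1/12)[(7) + (21) + (12 + 12*exp(-2*I*pi/3) + 4*exp(2*I*pi/3)) + (12 + 4*exp(-2*I*pi/3) + 12*exp(2*I*pi/3))] = 36/12 = 3
  <chi_rho, chi_4> = (1/12)[1*(7)*conj(3) + 3*(7)*conj(-1) + 4*(-2)*conj(0) + 4*(-2)*conj(0)]
      = (1/12)[(21) + (-21) + (0) + (0)] = 0/12 = 0
(Exp terms are combined using exp(i*s)*conj(exp(i*t)) = exp(i*(s-t)), and sums of them are collapsed using the identity that for every m > 1 the m distinct m-th roots of unity sum to 0, e.g. 1 + exp(2*I*pi/3) + exp(-2*I*pi/3) = 0.)
Dimension check: dim(rho) = sum (mult * dim) = 1*1 + 3*1 + 3*1 + 0*3 = 7 = chi_rho(e) = 7.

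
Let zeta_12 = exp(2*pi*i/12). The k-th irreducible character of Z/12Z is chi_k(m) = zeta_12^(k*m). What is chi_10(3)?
chi_10(3) = zeta_12^30 = -1

Explanation: chi_10(3) = zeta_12^(10*3) = zeta_12^30. Since zeta_12^12 = 1, this equals zeta_12^6 = exp(2*pi*i*6/12) = -1.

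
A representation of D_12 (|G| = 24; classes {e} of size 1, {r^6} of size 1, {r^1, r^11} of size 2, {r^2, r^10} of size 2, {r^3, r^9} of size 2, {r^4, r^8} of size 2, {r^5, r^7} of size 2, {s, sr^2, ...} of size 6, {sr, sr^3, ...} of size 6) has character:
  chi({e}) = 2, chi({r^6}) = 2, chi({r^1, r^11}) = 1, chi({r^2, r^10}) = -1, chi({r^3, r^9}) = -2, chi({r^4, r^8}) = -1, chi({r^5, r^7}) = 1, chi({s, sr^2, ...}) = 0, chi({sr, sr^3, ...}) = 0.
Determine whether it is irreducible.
Irreducible: <chi, chi> = 1.

Proof sketch: <chi, chi> = (1/|G|) sum_C |C| * |chi(C)|^2 = (1/24)[1*|2|^2 + 1*|2|^2 + 2*|1|^2 + 2*|-1|^2 + 2*|-2|^2 + 2*|-1|^2 + 2*|1|^2 + 6*|0|^2 + 6*|0|^2]
  = (1/24)[(4) + (4) + (2) + (2) + (8) + (2) + (2) + (0) + (0)] = 24/24 = 1.
A character is irreducible iff <chi, chi> = 1, so this representation is irreducible.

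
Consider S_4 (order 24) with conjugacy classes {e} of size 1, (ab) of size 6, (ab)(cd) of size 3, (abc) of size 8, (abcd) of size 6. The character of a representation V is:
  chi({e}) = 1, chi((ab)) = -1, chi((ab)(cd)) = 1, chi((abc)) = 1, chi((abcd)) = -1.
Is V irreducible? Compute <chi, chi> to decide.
Irreducible: <chi, chi> = 1.

Working: <chi, chi> = (1/|G|) sum_C |C| * |chi(C)|^2 = (1/24)[1*|1|^2 + 6*|-1|^2 + 3*|1|^2 + 8*|1|^2 + 6*|-1|^2]
  = (1/24)[(1) + (6) + (3) + (8) + (6)] = 24/24 = 1.
A character is irreducible iff <chi, chi> = 1, so this representation is irreducible.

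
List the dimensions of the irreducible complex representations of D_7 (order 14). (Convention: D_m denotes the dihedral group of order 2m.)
Dimensions: 1, 1, 2, 2, 2

Details: There are 5 irreducibles (= number of conjugacy classes). Their dimensions d_i satisfy sum d_i^2 = |G| = 14: 1 + 1 + 4 + 4 + 4 = 14.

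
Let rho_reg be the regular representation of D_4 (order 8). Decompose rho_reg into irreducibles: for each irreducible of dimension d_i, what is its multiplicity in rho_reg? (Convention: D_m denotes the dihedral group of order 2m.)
Each irreducible V_i of dimension d_i appears with multiplicity d_i, i.e. rho_reg = (direct sum over all irreducibles V_i) d_i V_i. The irreducible dimensions for D_4 are 1, 1, 1, 1, 2: 4 irreducibles of dimension 1, each with multiplicity 1; 1 irreducible of dimension 2, with multiplicity 2. Total dimension 4*1*1 + 1*2*2 = 8 = |G|.

Details: General theorem: in the regular representation of a finite group G, each irreducible appears with multiplicity equal to its dimension. Check: dim(rho_reg) = sum d_i^2 = 1 + 1 + 1 + 1 + 4 = 8 = |G|.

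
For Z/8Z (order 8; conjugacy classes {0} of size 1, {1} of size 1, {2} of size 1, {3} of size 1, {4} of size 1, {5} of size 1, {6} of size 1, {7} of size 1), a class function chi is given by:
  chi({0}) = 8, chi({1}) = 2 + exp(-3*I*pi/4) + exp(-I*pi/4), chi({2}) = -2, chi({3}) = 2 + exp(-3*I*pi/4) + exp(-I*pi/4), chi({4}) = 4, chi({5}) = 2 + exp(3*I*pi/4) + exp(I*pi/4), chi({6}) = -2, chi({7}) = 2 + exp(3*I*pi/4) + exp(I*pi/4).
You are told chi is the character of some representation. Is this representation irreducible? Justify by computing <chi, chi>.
Not irreducible (reducible): <chi, chi> = 14 > 1.

Details: <chi, chi> = (1/|G|) sum_C |C| * |chi(C)|^2 = (1/8)[1*|8|^2 + 1*|2 + exp(-3*I*pi/4) + exp(-I*pi/4)|^2 + 1*|-2|^2 + 1*|2 + exp(-3*I*pi/4) + exp(-I*pi/4)|^2 + 1*|4|^2 + 1*|2 + exp(3*I*pi/4) + exp(I*pi/4)|^2 + 1*|-2|^2 + 1*|2 + exp(3*I*pi/4) + exp(I*pi/4)|^2]
  = (1/8)[(64) + (6) + (4) + (6) + (16) + (6) + (4) + (6)] = 112/8 = 14.
(Exp terms are combined using exp(i*s)*conj(exp(i*t)) = exp(i*(s-t)), and sums of them are collapsed using the identity that for every m > 1 the m distinct m-th roots of unity sum to 0, e.g. 1 + exp(2*I*pi/3) + exp(-2*I*pi/3) = 0.)
A character is irreducible iff <chi, chi> = 1, so this representation is reducible.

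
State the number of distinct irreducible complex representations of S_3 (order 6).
3

Solution. The number of irreducible complex representations of a finite group equals its number of conjugacy classes. Conjugacy classes in S_3 correspond to cycle types, i.e. partitions of 3; there are p(3) = 3 of them, so S_3 (order 6) has exactly 3 irreducible complex representations.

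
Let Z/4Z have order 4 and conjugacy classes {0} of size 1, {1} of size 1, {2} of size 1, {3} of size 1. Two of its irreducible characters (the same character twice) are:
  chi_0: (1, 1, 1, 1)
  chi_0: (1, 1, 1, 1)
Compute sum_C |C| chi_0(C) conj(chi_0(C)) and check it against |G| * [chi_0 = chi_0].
Sum = 4 = |G| = 4; so <chi_0, chi_0> = 1 (norm-1 confirms irreducibility).

Derivation: Compute term by term over conjugacy classes (|C| * chi_0(C) * conj(chi_0(C))):
  1*(1)*conj(1) + 1*(1)*conj(1) + 1*(1)*conj(1) + 1*(1)*conj(1)
  = (1) + (1) + (1) + (1)
  = 4.
(Exp terms are combined using exp(i*s)*conj(exp(i*t)) = exp(i*(s-t)), and sums of them are collapsed using the identity that for every m > 1 the m distinct m-th roots of unity sum to 0, e.g. 1 + exp(2*I*pi/3) + exp(-2*I*pi/3) = 0.)
Dividing by |G| = 4 gives 4/4 = 1, matching the row-orthogonality relation <chi_0, chi_0> = [chi_0 = chi_0].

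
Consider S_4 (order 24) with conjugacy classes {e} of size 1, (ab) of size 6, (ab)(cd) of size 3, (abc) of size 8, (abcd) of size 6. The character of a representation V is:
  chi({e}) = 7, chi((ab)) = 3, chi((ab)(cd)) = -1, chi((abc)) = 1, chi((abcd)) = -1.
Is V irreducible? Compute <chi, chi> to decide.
Not irreducible (reducible): <chi, chi> = 5 > 1.

Explanation: <chi, chi> = (1/|G|) sum_C |C| * |chi(C)|^2 = (1/24)[1*|7|^2 + 6*|3|^2 + 3*|-1|^2 + 8*|1|^2 + 6*|-1|^2]
  = (1/24)[(49) + (54) + (3) + (8) + (6)] = 120/24 = 5.
A character is irreducible iff <chi, chi> = 1, so this representation is reducible.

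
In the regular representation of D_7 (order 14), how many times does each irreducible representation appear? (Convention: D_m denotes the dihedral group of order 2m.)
Each irreducible V_i of dimension d_i appears with multiplicity d_i, i.e. rho_reg = (direct sum over all irreducibles V_i) d_i V_i. The irreducible dimensions for D_7 are 1, 1, 2, 2, 2: 2 irreducibles of dimension 1, each with multiplicity 1; 3 irreducibles of dimension 2, each with multiplicity 2. Total dimension 2*1*1 + 3*2*2 = 14 = |G|.

Derivation: General theorem: in the regular representation of a finite group G, each irreducible appears with multiplicity equal to its dimension. Check: dim(rho_reg) = sum d_i^2 = 1 + 1 + 4 + 4 + 4 = 14 = |G|.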